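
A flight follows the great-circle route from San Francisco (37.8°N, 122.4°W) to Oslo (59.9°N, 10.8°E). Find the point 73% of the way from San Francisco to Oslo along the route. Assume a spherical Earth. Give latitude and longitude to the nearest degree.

From cos δ = sin φ₁ sin φ₂ + cos φ₁ cos φ₂ cos Δλ, the central angle is δ ≈ 1.309 rad (75.0°).
Interpolate at f = 0.73 with slerp weights a = sin((1−f)δ)/sin δ ≈ 0.358, b = sin(fδ)/sin δ ≈ 0.845.
p = a·p₁ + b·p₂ ≈ (0.265, -0.160, 0.951); φ = arcsin(p_z) ≈ 71.99°, λ = atan2(p_y, p_x) ≈ -31.08°.

≈ (72°N, 31°W)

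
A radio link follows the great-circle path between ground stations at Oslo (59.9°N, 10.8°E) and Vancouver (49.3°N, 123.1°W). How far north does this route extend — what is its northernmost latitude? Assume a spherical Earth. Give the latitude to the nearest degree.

≈ 75°N

The great circle lies in the plane with unit normal n̂ = (p₁ × p₂)/|p₁ × p₂|.
Here n̂_z ≈ -0.261; the vertex latitude is φ_max = arccos|n̂_z| ≈ 74.9°.
Check via Clairaut: cos φ_max = |cos φ₁| · sin C = cos(59.9°)·sin(31.3°) ≈ 0.261, again giving ≈ 74.9°.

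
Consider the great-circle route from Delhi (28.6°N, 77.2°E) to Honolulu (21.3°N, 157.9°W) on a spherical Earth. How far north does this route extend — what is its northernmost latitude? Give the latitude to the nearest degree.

The great circle lies in the plane with unit normal n̂ = (p₁ × p₂)/|p₁ × p₂|.
Here n̂_z ≈ +0.702; the vertex latitude is φ_max = arccos|n̂_z| ≈ 45.4°.
Check via Clairaut: cos φ_max = |cos φ₁| · sin C = cos(28.6°)·sin(53.1°) ≈ 0.702, again giving ≈ 45.4°.

≈ 45°N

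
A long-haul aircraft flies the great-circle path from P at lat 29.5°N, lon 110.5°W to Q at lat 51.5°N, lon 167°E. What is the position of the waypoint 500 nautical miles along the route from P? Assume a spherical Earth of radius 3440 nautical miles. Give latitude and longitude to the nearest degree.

≈ lat 35°N, lon 118°W

Write both endpoints as unit vectors p₁, p₂ with components (cos φ cos λ, cos φ sin λ, sin φ).
The central angle between the endpoints is δ = arccos(p₁·p₂) ≈ 1.097 rad (62.9°). The total great-circle distance is δ·R ≈ 1.097 × 3440 ≈ 3774 nmi, so the target fraction is f = 500/3774 ≈ 0.132.
Interpolate at f ≈ 0.132 with slerp weights a = sin((1−f)δ)/sin δ ≈ 0.915, b = sin(fδ)/sin δ ≈ 0.163.
p = a·p₁ + b·p₂ ≈ (-0.378, -0.723, 0.578); φ = arcsin(p_z) ≈ 35.31°, λ = atan2(p_y, p_x) ≈ -117.57°.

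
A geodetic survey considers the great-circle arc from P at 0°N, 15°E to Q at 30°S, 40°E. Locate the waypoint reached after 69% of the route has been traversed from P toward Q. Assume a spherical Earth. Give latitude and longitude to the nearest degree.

From cos δ = sin φ₁ sin φ₂ + cos φ₁ cos φ₂ cos Δλ, the central angle is δ ≈ 0.668 rad (38.3°).
Interpolate at f = 0.69 with slerp weights a = sin((1−f)δ)/sin δ ≈ 0.332, b = sin(fδ)/sin δ ≈ 0.718.
p = a·p₁ + b·p₂ ≈ (0.797, 0.486, -0.359); φ = arcsin(p_z) ≈ -21.04°, λ = atan2(p_y, p_x) ≈ 31.36°.

≈ 21°S, 31°E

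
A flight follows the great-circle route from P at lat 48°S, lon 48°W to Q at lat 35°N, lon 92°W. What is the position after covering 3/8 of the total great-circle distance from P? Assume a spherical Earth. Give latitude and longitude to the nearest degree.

The haversine formula gives a central angle δ ≈ 1.603 rad (91.8°) between the endpoints.
Interpolate at f = 3/8 with slerp weights a = sin((1−f)δ)/sin δ ≈ 0.843, b = sin(fδ)/sin δ ≈ 0.566.
p = a·p₁ + b·p₂ ≈ (0.361, -0.882, -0.302); φ = arcsin(p_z) ≈ -17.57°, λ = atan2(p_y, p_x) ≈ -67.74°.

≈ lat 18°S, lon 68°W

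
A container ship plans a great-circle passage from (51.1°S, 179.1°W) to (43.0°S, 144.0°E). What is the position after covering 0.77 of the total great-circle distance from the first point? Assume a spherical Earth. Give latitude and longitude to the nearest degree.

Write both endpoints as unit vectors p₁, p₂ with components (cos φ cos λ, cos φ sin λ, sin φ).
The central angle between the endpoints is δ = arccos(p₁·p₂) ≈ 0.456 rad (26.1°).
Interpolate at f = 0.77 with slerp weights a = sin((1−f)δ)/sin δ ≈ 0.238, b = sin(fδ)/sin δ ≈ 0.781.
p = a·p₁ + b·p₂ ≈ (-0.611, 0.333, -0.718); φ = arcsin(p_z) ≈ -45.86°, λ = atan2(p_y, p_x) ≈ 151.39°.

≈ (46°S, 151°E)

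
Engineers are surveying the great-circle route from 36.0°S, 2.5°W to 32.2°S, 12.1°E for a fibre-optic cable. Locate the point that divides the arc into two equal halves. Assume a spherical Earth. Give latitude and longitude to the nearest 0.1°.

Write both endpoints as unit vectors p₁, p₂ with components (cos φ cos λ, cos φ sin λ, sin φ).
The central angle between the endpoints is δ = arccos(p₁·p₂) ≈ 0.221 rad (12.7°).
Interpolate at f = 1/2 with slerp weights a = sin((1−f)δ)/sin δ ≈ 0.503, b = sin(fδ)/sin δ ≈ 0.503.
p = a·p₁ + b·p₂ ≈ (0.823, 0.071, -0.564); φ = arcsin(p_z) ≈ -34.32°, λ = atan2(p_y, p_x) ≈ 4.96°.

≈ 34.3°S, 5.0°E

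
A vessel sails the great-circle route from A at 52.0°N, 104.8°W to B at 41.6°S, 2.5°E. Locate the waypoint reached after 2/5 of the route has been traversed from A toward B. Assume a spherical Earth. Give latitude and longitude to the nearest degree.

≈ 19°N, 52°W

Write both endpoints as unit vectors p₁, p₂ with components (cos φ cos λ, cos φ sin λ, sin φ).
The central angle between the endpoints is δ = arccos(p₁·p₂) ≈ 2.292 rad (131.3°).
Interpolate at f = 2/5 with slerp weights a = sin((1−f)δ)/sin δ ≈ 1.306, b = sin(fδ)/sin δ ≈ 1.056.
p = a·p₁ + b·p₂ ≈ (0.584, -0.743, 0.328); φ = arcsin(p_z) ≈ 19.12°, λ = atan2(p_y, p_x) ≈ -51.83°.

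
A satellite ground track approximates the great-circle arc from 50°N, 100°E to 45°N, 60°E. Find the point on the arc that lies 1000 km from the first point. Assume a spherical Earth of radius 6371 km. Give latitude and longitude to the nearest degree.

The haversine formula gives a central angle δ ≈ 0.474 rad (27.1°) between the endpoints. The total great-circle distance is δ·R ≈ 0.474 × 6371 ≈ 3018 km, so the target fraction is f = 1000/3018 ≈ 0.331.
Interpolate at f ≈ 0.331 with slerp weights a = sin((1−f)δ)/sin δ ≈ 0.683, b = sin(fδ)/sin δ ≈ 0.343.
p = a·p₁ + b·p₂ ≈ (0.045, 0.642, 0.765); φ = arcsin(p_z) ≈ 49.94°, λ = atan2(p_y, p_x) ≈ 86.00°.

≈ 50°N, 86°E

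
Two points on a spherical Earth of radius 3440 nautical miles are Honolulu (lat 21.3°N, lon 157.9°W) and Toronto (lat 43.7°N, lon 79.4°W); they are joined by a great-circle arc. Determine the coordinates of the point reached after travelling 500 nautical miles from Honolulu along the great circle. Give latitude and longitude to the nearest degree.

Convert each endpoint to a unit vector on the sphere (x = cos φ cos λ, y = cos φ sin λ, z = sin φ).
The central angle between the endpoints is δ = arccos(p₁·p₂) ≈ 1.175 rad (67.3°). The total great-circle distance is δ·R ≈ 1.175 × 3440 ≈ 4043 nmi, so the target fraction is f = 500/4043 ≈ 0.124.
Interpolate at f ≈ 0.124 with slerp weights a = sin((1−f)δ)/sin δ ≈ 0.929, b = sin(fδ)/sin δ ≈ 0.157.
p = a·p₁ + b·p₂ ≈ (-0.781, -0.437, 0.446); φ = arcsin(p_z) ≈ 26.48°, λ = atan2(p_y, p_x) ≈ -150.76°.

≈ lat 26°N, lon 151°W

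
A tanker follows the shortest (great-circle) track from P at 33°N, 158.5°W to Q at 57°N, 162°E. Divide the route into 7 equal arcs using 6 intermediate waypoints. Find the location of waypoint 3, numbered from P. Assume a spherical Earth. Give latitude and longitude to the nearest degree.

≈ 45°N, 171°W

From cos δ = sin φ₁ sin φ₂ + cos φ₁ cos φ₂ cos Δλ, the central angle is δ ≈ 0.628 rad (36.0°).
Interpolate at f = 3/7 with slerp weights a = sin((1−f)δ)/sin δ ≈ 0.598, b = sin(fδ)/sin δ ≈ 0.453.
p = a·p₁ + b·p₂ ≈ (-0.701, -0.108, 0.705); φ = arcsin(p_z) ≈ 44.84°, λ = atan2(p_y, p_x) ≈ -171.27°.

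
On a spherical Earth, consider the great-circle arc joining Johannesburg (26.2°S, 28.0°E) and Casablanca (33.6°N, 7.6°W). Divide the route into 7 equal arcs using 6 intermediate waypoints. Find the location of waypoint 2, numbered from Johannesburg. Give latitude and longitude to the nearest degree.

The haversine formula gives a central angle δ ≈ 1.199 rad (68.7°) between the endpoints.
Interpolate at f = 2/7 with slerp weights a = sin((1−f)δ)/sin δ ≈ 0.811, b = sin(fδ)/sin δ ≈ 0.361.
p = a·p₁ + b·p₂ ≈ (0.940, 0.302, -0.159); φ = arcsin(p_z) ≈ -9.12°, λ = atan2(p_y, p_x) ≈ 17.80°.

≈ (9°S, 18°E)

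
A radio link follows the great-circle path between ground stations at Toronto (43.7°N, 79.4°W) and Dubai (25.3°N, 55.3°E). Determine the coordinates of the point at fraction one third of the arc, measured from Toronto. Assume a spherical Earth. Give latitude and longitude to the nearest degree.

≈ (61°N, 31°W)

Convert each endpoint to a unit vector on the sphere (x = cos φ cos λ, y = cos φ sin λ, z = sin φ).
The central angle between the endpoints is δ = arccos(p₁·p₂) ≈ 1.736 rad (99.5°).
Interpolate at f = 1/3 with slerp weights a = sin((1−f)δ)/sin δ ≈ 0.928, b = sin(fδ)/sin δ ≈ 0.554.
p = a·p₁ + b·p₂ ≈ (0.409, -0.248, 0.878); φ = arcsin(p_z) ≈ 61.45°, λ = atan2(p_y, p_x) ≈ -31.20°.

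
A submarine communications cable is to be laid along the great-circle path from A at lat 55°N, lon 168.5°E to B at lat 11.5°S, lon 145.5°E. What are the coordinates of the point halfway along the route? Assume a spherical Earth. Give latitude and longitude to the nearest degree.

Convert each endpoint to a unit vector on the sphere (x = cos φ cos λ, y = cos φ sin λ, z = sin φ).
The central angle between the endpoints is δ = arccos(p₁·p₂) ≈ 1.209 rad (69.3°).
Interpolate at f = 1/2 with slerp weights a = sin((1−f)δ)/sin δ ≈ 0.608, b = sin(fδ)/sin δ ≈ 0.608.
p = a·p₁ + b·p₂ ≈ (-0.832, 0.407, 0.377); φ = arcsin(p_z) ≈ 22.12°, λ = atan2(p_y, p_x) ≈ 153.95°.

≈ lat 22°N, lon 154°E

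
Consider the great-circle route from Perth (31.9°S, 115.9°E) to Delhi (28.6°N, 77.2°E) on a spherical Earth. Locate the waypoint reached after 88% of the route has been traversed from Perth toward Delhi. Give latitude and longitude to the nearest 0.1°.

≈ (21.5°N, 82.3°E)

Write both endpoints as unit vectors p₁, p₂ with components (cos φ cos λ, cos φ sin λ, sin φ).
The central angle between the endpoints is δ = arccos(p₁·p₂) ≈ 1.236 rad (70.8°).
Interpolate at f = 0.88 with slerp weights a = sin((1−f)δ)/sin δ ≈ 0.156, b = sin(fδ)/sin δ ≈ 0.938.
p = a·p₁ + b·p₂ ≈ (0.124, 0.922, 0.366); φ = arcsin(p_z) ≈ 21.48°, λ = atan2(p_y, p_x) ≈ 82.32°.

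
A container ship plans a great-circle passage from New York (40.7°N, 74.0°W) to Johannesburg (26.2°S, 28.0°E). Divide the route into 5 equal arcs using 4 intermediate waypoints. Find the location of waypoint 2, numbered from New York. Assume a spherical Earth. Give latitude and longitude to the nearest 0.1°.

≈ 18.8°N, 26.2°W

From cos δ = sin φ₁ sin φ₂ + cos φ₁ cos φ₂ cos Δλ, the central angle is δ ≈ 2.015 rad (115.4°).
Interpolate at f = 2/5 with slerp weights a = sin((1−f)δ)/sin δ ≈ 1.035, b = sin(fδ)/sin δ ≈ 0.799.
p = a·p₁ + b·p₂ ≈ (0.849, -0.418, 0.323); φ = arcsin(p_z) ≈ 18.82°, λ = atan2(p_y, p_x) ≈ -26.22°.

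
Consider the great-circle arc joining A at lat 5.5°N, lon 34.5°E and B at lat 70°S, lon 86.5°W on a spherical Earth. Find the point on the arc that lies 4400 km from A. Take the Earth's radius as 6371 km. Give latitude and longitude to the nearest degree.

≈ lat 32°S, lon 21°E

Convert each endpoint to a unit vector on the sphere (x = cos φ cos λ, y = cos φ sin λ, z = sin φ).
The central angle between the endpoints is δ = arccos(p₁·p₂) ≈ 1.839 rad (105.4°). The total great-circle distance is δ·R ≈ 1.839 × 6371 ≈ 11719 km, so the target fraction is f = 4400/11719 ≈ 0.375.
Interpolate at f ≈ 0.375 with slerp weights a = sin((1−f)δ)/sin δ ≈ 0.946, b = sin(fδ)/sin δ ≈ 0.661.
p = a·p₁ + b·p₂ ≈ (0.790, 0.308, -0.530); φ = arcsin(p_z) ≈ -32.02°, λ = atan2(p_y, p_x) ≈ 21.29°.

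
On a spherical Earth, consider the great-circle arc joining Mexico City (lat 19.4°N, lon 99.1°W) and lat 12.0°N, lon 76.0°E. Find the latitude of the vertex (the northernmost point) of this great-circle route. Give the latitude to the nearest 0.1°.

The great circle lies in the plane with unit normal n̂ = (p₁ × p₂)/|p₁ × p₂|.
Here n̂_z ≈ +0.150; the vertex latitude is φ_max = arccos|n̂_z| ≈ 81.4°.
Check via Clairaut: cos φ_max = |cos φ₁| · sin C = cos(19.4°)·sin(9.1°) ≈ 0.150, again giving ≈ 81.4°.

≈ 81.4°N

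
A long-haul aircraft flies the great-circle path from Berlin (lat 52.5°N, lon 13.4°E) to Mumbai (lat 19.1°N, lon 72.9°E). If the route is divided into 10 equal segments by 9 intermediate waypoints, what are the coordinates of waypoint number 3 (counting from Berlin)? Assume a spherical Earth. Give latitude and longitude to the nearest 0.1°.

≈ lat 46.1°N, lon 37.6°E

Write both endpoints as unit vectors p₁, p₂ with components (cos φ cos λ, cos φ sin λ, sin φ).
The central angle between the endpoints is δ = arccos(p₁·p₂) ≈ 0.987 rad (56.5°).
Interpolate at f = 3/10 with slerp weights a = sin((1−f)δ)/sin δ ≈ 0.764, b = sin(fδ)/sin δ ≈ 0.350.
p = a·p₁ + b·p₂ ≈ (0.549, 0.424, 0.720); φ = arcsin(p_z) ≈ 46.08°, λ = atan2(p_y, p_x) ≈ 37.63°.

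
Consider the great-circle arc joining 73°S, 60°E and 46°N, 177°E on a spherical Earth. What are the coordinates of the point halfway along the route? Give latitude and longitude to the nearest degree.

≈ 21°S, 152°E

From cos δ = sin φ₁ sin φ₂ + cos φ₁ cos φ₂ cos Δλ, the central angle is δ ≈ 2.466 rad (141.3°).
Interpolate at f = 1/2 with slerp weights a = sin((1−f)δ)/sin δ ≈ 1.508, b = sin(fδ)/sin δ ≈ 1.508.
p = a·p₁ + b·p₂ ≈ (-0.826, 0.437, -0.357); φ = arcsin(p_z) ≈ -20.94°, λ = atan2(p_y, p_x) ≈ 152.13°.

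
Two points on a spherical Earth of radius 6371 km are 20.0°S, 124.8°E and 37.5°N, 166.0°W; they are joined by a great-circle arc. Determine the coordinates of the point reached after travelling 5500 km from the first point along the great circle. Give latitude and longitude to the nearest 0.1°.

Convert each endpoint to a unit vector on the sphere (x = cos φ cos λ, y = cos φ sin λ, z = sin φ).
The central angle between the endpoints is δ = arccos(p₁·p₂) ≈ 1.514 rad (86.8°). The total great-circle distance is δ·R ≈ 1.514 × 6371 ≈ 9647 km, so the target fraction is f = 5500/9647 ≈ 0.570.
Interpolate at f ≈ 0.570 with slerp weights a = sin((1−f)δ)/sin δ ≈ 0.607, b = sin(fδ)/sin δ ≈ 0.761.
p = a·p₁ + b·p₂ ≈ (-0.911, 0.322, 0.256); φ = arcsin(p_z) ≈ 14.82°, λ = atan2(p_y, p_x) ≈ 160.53°.

≈ 14.8°N, 160.5°E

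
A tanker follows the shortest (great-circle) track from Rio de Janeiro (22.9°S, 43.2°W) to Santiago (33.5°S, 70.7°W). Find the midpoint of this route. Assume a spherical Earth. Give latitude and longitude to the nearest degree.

Write both endpoints as unit vectors p₁, p₂ with components (cos φ cos λ, cos φ sin λ, sin φ).
The central angle between the endpoints is δ = arccos(p₁·p₂) ≈ 0.460 rad (26.3°).
Interpolate at f = 1/2 with slerp weights a = sin((1−f)δ)/sin δ ≈ 0.514, b = sin(fδ)/sin δ ≈ 0.514.
p = a·p₁ + b·p₂ ≈ (0.486, -0.728, -0.483); φ = arcsin(p_z) ≈ -28.90°, λ = atan2(p_y, p_x) ≈ -56.25°.

≈ 29°S, 56°W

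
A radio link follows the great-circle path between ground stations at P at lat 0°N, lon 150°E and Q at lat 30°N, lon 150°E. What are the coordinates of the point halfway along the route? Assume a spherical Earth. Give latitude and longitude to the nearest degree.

The haversine formula gives a central angle δ ≈ 0.524 rad (30.0°) between the endpoints.
Interpolate at f = 1/2 with slerp weights a = sin((1−f)δ)/sin δ ≈ 0.518, b = sin(fδ)/sin δ ≈ 0.518.
p = a·p₁ + b·p₂ ≈ (-0.837, 0.483, 0.259); φ = arcsin(p_z) ≈ 15.00°, λ = atan2(p_y, p_x) ≈ 150.00°.

≈ lat 15°N, lon 150°E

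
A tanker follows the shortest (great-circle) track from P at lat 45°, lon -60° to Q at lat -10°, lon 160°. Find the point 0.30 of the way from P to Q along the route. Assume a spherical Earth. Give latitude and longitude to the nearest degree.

≈ lat 52°, lon -120°

From cos δ = sin φ₁ sin φ₂ + cos φ₁ cos φ₂ cos Δλ, the central angle is δ ≈ 2.287 rad (131.0°).
Interpolate at f = 0.30 with slerp weights a = sin((1−f)δ)/sin δ ≈ 1.325, b = sin(fδ)/sin δ ≈ 0.839.
p = a·p₁ + b·p₂ ≈ (-0.309, -0.528, 0.791); φ = arcsin(p_z) ≈ 52.27°, λ = atan2(p_y, p_x) ≈ -120.28°.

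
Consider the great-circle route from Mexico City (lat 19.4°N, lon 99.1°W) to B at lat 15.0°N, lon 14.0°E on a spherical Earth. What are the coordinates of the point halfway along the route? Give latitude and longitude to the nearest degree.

Convert each endpoint to a unit vector on the sphere (x = cos φ cos λ, y = cos φ sin λ, z = sin φ).
The central angle between the endpoints is δ = arccos(p₁·p₂) ≈ 1.846 rad (105.8°).
Interpolate at f = 1/2 with slerp weights a = sin((1−f)δ)/sin δ ≈ 0.828, b = sin(fδ)/sin δ ≈ 0.828.
p = a·p₁ + b·p₂ ≈ (0.653, -0.578, 0.490); φ = arcsin(p_z) ≈ 29.31°, λ = atan2(p_y, p_x) ≈ -41.52°.

≈ lat 29°N, lon 42°W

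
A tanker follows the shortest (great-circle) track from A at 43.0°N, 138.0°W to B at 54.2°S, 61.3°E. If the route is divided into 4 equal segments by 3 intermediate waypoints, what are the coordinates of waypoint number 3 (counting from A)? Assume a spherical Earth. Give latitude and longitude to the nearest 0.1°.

≈ 55.7°S, 135.9°E

From cos δ = sin φ₁ sin φ₂ + cos φ₁ cos φ₂ cos Δλ, the central angle is δ ≈ 2.847 rad (163.1°).
Interpolate at f = 3/4 with slerp weights a = sin((1−f)δ)/sin δ ≈ 2.249, b = sin(fδ)/sin δ ≈ 2.910.
p = a·p₁ + b·p₂ ≈ (-0.405, 0.392, -0.826); φ = arcsin(p_z) ≈ -55.68°, λ = atan2(p_y, p_x) ≈ 135.93°.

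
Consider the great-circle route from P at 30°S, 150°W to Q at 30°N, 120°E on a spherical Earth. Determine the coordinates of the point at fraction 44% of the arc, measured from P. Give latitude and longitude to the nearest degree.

Write both endpoints as unit vectors p₁, p₂ with components (cos φ cos λ, cos φ sin λ, sin φ).
The central angle between the endpoints is δ = arccos(p₁·p₂) ≈ 1.823 rad (104.5°).
Interpolate at f = 0.44 with slerp weights a = sin((1−f)δ)/sin δ ≈ 0.881, b = sin(fδ)/sin δ ≈ 0.743.
p = a·p₁ + b·p₂ ≈ (-0.982, 0.176, -0.069); φ = arcsin(p_z) ≈ -3.96°, λ = atan2(p_y, p_x) ≈ 169.86°.

≈ 4°S, 170°E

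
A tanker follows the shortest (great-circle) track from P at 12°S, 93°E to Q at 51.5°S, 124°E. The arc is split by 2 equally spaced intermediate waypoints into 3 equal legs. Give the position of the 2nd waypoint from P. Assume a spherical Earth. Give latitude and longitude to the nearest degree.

≈ 39°S, 110°E

Convert each endpoint to a unit vector on the sphere (x = cos φ cos λ, y = cos φ sin λ, z = sin φ).
The central angle between the endpoints is δ = arccos(p₁·p₂) ≈ 0.817 rad (46.8°).
Interpolate at f = 2/3 with slerp weights a = sin((1−f)δ)/sin δ ≈ 0.369, b = sin(fδ)/sin δ ≈ 0.711.
p = a·p₁ + b·p₂ ≈ (-0.266, 0.727, -0.633); φ = arcsin(p_z) ≈ -39.26°, λ = atan2(p_y, p_x) ≈ 110.11°.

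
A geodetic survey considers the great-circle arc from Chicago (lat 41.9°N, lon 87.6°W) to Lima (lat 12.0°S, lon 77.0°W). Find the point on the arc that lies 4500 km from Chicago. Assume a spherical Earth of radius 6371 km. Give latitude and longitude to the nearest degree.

Write both endpoints as unit vectors p₁, p₂ with components (cos φ cos λ, cos φ sin λ, sin φ).
The central angle between the endpoints is δ = arccos(p₁·p₂) ≈ 0.956 rad (54.8°). The total great-circle distance is δ·R ≈ 0.956 × 6371 ≈ 6091 km, so the target fraction is f = 4500/6091 ≈ 0.739.
Interpolate at f ≈ 0.739 with slerp weights a = sin((1−f)δ)/sin δ ≈ 0.302, b = sin(fδ)/sin δ ≈ 0.795.
p = a·p₁ + b·p₂ ≈ (0.184, -0.982, 0.037); φ = arcsin(p_z) ≈ 2.11°, λ = atan2(p_y, p_x) ≈ -79.38°.

≈ lat 2°N, lon 79°W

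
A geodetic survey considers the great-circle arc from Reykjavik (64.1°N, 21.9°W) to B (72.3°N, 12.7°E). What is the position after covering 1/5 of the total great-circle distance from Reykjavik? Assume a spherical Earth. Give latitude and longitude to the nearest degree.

≈ (66°N, 17°W)

Write both endpoints as unit vectors p₁, p₂ with components (cos φ cos λ, cos φ sin λ, sin φ).
The central angle between the endpoints is δ = arccos(p₁·p₂) ≈ 0.260 rad (14.9°).
Interpolate at f = 1/5 with slerp weights a = sin((1−f)δ)/sin δ ≈ 0.803, b = sin(fδ)/sin δ ≈ 0.202.
p = a·p₁ + b·p₂ ≈ (0.386, -0.117, 0.915); φ = arcsin(p_z) ≈ 66.24°, λ = atan2(p_y, p_x) ≈ -16.93°.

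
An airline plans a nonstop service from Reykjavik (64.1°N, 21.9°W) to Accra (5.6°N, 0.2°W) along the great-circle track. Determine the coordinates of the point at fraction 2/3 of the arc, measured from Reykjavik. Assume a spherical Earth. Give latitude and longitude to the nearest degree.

The haversine formula gives a central angle δ ≈ 1.057 rad (60.5°) between the endpoints.
Interpolate at f = 2/3 with slerp weights a = sin((1−f)δ)/sin δ ≈ 0.396, b = sin(fδ)/sin δ ≈ 0.744.
p = a·p₁ + b·p₂ ≈ (0.901, -0.067, 0.429); φ = arcsin(p_z) ≈ 25.40°, λ = atan2(p_y, p_x) ≈ -4.26°.

≈ 25°N, 4°W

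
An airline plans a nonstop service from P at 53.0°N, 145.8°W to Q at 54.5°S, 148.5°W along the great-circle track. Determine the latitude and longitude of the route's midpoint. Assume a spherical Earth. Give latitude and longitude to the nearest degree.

Write both endpoints as unit vectors p₁, p₂ with components (cos φ cos λ, cos φ sin λ, sin φ).
The central angle between the endpoints is δ = arccos(p₁·p₂) ≈ 1.877 rad (107.5°).
Interpolate at f = 1/2 with slerp weights a = sin((1−f)δ)/sin δ ≈ 0.846, b = sin(fδ)/sin δ ≈ 0.846.
p = a·p₁ + b·p₂ ≈ (-0.840, -0.543, -0.013); φ = arcsin(p_z) ≈ -0.75°, λ = atan2(p_y, p_x) ≈ -147.13°.

≈ 1°S, 147°W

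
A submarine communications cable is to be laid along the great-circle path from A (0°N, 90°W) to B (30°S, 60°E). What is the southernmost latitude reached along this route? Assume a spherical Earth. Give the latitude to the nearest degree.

The great circle lies in the plane with unit normal n̂ = (p₁ × p₂)/|p₁ × p₂|.
Here n̂_z ≈ +0.655; the vertex latitude is φ_max = arccos|n̂_z| ≈ 49.1°.
Check via Clairaut: cos φ_max = |cos φ₁| · sin C = cos(0.0°)·sin(139.1°) ≈ 0.655, again giving ≈ 49.1°.

≈ 49°S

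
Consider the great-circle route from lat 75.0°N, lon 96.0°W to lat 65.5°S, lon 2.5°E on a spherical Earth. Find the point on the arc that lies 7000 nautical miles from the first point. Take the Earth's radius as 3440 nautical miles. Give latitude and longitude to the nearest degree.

The haversine formula gives a central angle δ ≈ 2.679 rad (153.5°) between the endpoints. The total great-circle distance is δ·R ≈ 2.679 × 3440 ≈ 9215 nmi, so the target fraction is f = 7000/9215 ≈ 0.760.
Interpolate at f ≈ 0.760 with slerp weights a = sin((1−f)δ)/sin δ ≈ 1.345, b = sin(fδ)/sin δ ≈ 2.003.
p = a·p₁ + b·p₂ ≈ (0.793, -0.310, -0.524); φ = arcsin(p_z) ≈ -31.58°, λ = atan2(p_y, p_x) ≈ -21.33°.

≈ lat 32°S, lon 21°W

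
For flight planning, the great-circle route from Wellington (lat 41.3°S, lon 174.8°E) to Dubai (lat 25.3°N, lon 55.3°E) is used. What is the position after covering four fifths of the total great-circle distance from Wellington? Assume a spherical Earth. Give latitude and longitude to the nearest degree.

Write both endpoints as unit vectors p₁, p₂ with components (cos φ cos λ, cos φ sin λ, sin φ).
The central angle between the endpoints is δ = arccos(p₁·p₂) ≈ 2.235 rad (128.1°).
Interpolate at f = 4/5 with slerp weights a = sin((1−f)δ)/sin δ ≈ 0.549, b = sin(fδ)/sin δ ≈ 1.240.
p = a·p₁ + b·p₂ ≈ (0.228, 0.959, 0.168); φ = arcsin(p_z) ≈ 9.65°, λ = atan2(p_y, p_x) ≈ 76.66°.

≈ lat 10°N, lon 77°E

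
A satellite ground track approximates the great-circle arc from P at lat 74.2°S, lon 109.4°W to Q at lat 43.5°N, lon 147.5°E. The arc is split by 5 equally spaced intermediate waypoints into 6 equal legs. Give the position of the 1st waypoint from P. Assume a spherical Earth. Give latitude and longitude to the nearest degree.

≈ lat 62°S, lon 164°W

Write both endpoints as unit vectors p₁, p₂ with components (cos φ cos λ, cos φ sin λ, sin φ).
The central angle between the endpoints is δ = arccos(p₁·p₂) ≈ 2.356 rad (135.0°).
Interpolate at f = 1/6 with slerp weights a = sin((1−f)δ)/sin δ ≈ 1.307, b = sin(fδ)/sin δ ≈ 0.541.
p = a·p₁ + b·p₂ ≈ (-0.449, -0.125, -0.885); φ = arcsin(p_z) ≈ -62.21°, λ = atan2(p_y, p_x) ≈ -164.50°.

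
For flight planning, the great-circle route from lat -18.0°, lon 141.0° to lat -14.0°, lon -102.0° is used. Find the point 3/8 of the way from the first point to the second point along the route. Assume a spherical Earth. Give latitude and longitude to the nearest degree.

≈ lat -28°, lon -175°

From cos δ = sin φ₁ sin φ₂ + cos φ₁ cos φ₂ cos Δλ, the central angle is δ ≈ 1.922 rad (110.1°).
Interpolate at f = 3/8 with slerp weights a = sin((1−f)δ)/sin δ ≈ 0.993, b = sin(fδ)/sin δ ≈ 0.703.
p = a·p₁ + b·p₂ ≈ (-0.876, -0.073, -0.477); φ = arcsin(p_z) ≈ -28.49°, λ = atan2(p_y, p_x) ≈ -175.26°.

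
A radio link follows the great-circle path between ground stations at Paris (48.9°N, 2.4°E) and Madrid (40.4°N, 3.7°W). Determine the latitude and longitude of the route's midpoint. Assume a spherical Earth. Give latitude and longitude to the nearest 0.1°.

≈ 44.7°N, 0.9°W

From cos δ = sin φ₁ sin φ₂ + cos φ₁ cos φ₂ cos Δλ, the central angle is δ ≈ 0.166 rad (9.5°).
Interpolate at f = 1/2 with slerp weights a = sin((1−f)δ)/sin δ ≈ 0.502, b = sin(fδ)/sin δ ≈ 0.502.
p = a·p₁ + b·p₂ ≈ (0.711, -0.011, 0.703); φ = arcsin(p_z) ≈ 44.69°, λ = atan2(p_y, p_x) ≈ -0.87°.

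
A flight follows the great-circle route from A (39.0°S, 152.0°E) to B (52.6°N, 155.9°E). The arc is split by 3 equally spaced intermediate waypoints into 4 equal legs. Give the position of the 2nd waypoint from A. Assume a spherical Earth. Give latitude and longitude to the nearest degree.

Write both endpoints as unit vectors p₁, p₂ with components (cos φ cos λ, cos φ sin λ, sin φ).
The central angle between the endpoints is δ = arccos(p₁·p₂) ≈ 1.600 rad (91.7°).
Interpolate at f = 2/4 with slerp weights a = sin((1−f)δ)/sin δ ≈ 0.718, b = sin(fδ)/sin δ ≈ 0.718.
p = a·p₁ + b·p₂ ≈ (-0.890, 0.440, 0.118); φ = arcsin(p_z) ≈ 6.80°, λ = atan2(p_y, p_x) ≈ 153.71°.

≈ (7°N, 154°E)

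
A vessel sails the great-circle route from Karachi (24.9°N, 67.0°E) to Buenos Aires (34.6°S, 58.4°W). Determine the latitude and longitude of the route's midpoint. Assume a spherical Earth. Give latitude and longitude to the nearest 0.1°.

Convert each endpoint to a unit vector on the sphere (x = cos φ cos λ, y = cos φ sin λ, z = sin φ).
The central angle between the endpoints is δ = arccos(p₁·p₂) ≈ 2.307 rad (132.2°).
Interpolate at f = 1/2 with slerp weights a = sin((1−f)δ)/sin δ ≈ 1.234, b = sin(fδ)/sin δ ≈ 1.234.
p = a·p₁ + b·p₂ ≈ (0.969, 0.165, -0.181); φ = arcsin(p_z) ≈ -10.44°, λ = atan2(p_y, p_x) ≈ 9.67°.

≈ (10.4°S, 9.7°E)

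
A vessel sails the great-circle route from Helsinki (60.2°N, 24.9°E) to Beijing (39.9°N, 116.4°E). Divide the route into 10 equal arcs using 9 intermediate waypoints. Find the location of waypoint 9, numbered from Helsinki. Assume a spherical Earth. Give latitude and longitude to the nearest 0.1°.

Write both endpoints as unit vectors p₁, p₂ with components (cos φ cos λ, cos φ sin λ, sin φ).
The central angle between the endpoints is δ = arccos(p₁·p₂) ≈ 0.992 rad (56.9°).
Interpolate at f = 9/10 with slerp weights a = sin((1−f)δ)/sin δ ≈ 0.118, b = sin(fδ)/sin δ ≈ 0.930.
p = a·p₁ + b·p₂ ≈ (-0.264, 0.664, 0.699); φ = arcsin(p_z) ≈ 44.39°, λ = atan2(p_y, p_x) ≈ 111.68°.

≈ 44.4°N, 111.7°E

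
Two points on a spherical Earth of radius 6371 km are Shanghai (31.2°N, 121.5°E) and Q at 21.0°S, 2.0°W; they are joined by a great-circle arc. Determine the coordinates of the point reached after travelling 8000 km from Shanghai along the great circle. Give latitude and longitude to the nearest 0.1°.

Write both endpoints as unit vectors p₁, p₂ with components (cos φ cos λ, cos φ sin λ, sin φ).
The central angle between the endpoints is δ = arccos(p₁·p₂) ≈ 2.248 rad (128.8°). The total great-circle distance is δ·R ≈ 2.248 × 6371 ≈ 14320 km, so the target fraction is f = 8000/14320 ≈ 0.559.
Interpolate at f ≈ 0.559 with slerp weights a = sin((1−f)δ)/sin δ ≈ 1.074, b = sin(fδ)/sin δ ≈ 1.220.
p = a·p₁ + b·p₂ ≈ (0.658, 0.743, 0.119); φ = arcsin(p_z) ≈ 6.85°, λ = atan2(p_y, p_x) ≈ 48.49°.

≈ 6.8°N, 48.5°E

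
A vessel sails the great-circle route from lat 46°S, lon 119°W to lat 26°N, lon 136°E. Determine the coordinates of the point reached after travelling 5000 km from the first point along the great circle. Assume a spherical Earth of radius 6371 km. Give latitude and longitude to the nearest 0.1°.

≈ lat 25.6°S, lon 169.7°W

Write both endpoints as unit vectors p₁, p₂ with components (cos φ cos λ, cos φ sin λ, sin φ).
The central angle between the endpoints is δ = arccos(p₁·p₂) ≈ 2.068 rad (118.5°). The total great-circle distance is δ·R ≈ 2.068 × 6371 ≈ 13175 km, so the target fraction is f = 5000/13175 ≈ 0.380.
Interpolate at f ≈ 0.380 with slerp weights a = sin((1−f)δ)/sin δ ≈ 1.091, b = sin(fδ)/sin δ ≈ 0.804.
p = a·p₁ + b·p₂ ≈ (-0.887, -0.161, -0.432); φ = arcsin(p_z) ≈ -25.62°, λ = atan2(p_y, p_x) ≈ -169.72°.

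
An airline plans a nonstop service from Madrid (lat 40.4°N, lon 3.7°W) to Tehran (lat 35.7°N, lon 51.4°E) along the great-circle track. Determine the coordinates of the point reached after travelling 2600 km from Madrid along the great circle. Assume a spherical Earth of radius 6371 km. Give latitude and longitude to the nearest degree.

≈ lat 41°N, lon 27°E

Convert each endpoint to a unit vector on the sphere (x = cos φ cos λ, y = cos φ sin λ, z = sin φ).
The central angle between the endpoints is δ = arccos(p₁·p₂) ≈ 0.749 rad (42.9°). The total great-circle distance is δ·R ≈ 0.749 × 6371 ≈ 4775 km, so the target fraction is f = 2600/4775 ≈ 0.545.
Interpolate at f ≈ 0.545 with slerp weights a = sin((1−f)δ)/sin δ ≈ 0.491, b = sin(fδ)/sin δ ≈ 0.583.
p = a·p₁ + b·p₂ ≈ (0.669, 0.346, 0.658); φ = arcsin(p_z) ≈ 41.18°, λ = atan2(p_y, p_x) ≈ 27.33°.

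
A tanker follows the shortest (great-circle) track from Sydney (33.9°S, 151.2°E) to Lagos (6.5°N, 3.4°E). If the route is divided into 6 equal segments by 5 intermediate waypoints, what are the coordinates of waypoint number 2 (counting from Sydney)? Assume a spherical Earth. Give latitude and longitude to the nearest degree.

The haversine formula gives a central angle δ ≈ 2.436 rad (139.6°) between the endpoints.
Interpolate at f = 2/6 with slerp weights a = sin((1−f)δ)/sin δ ≈ 1.539, b = sin(fδ)/sin δ ≈ 1.118.
p = a·p₁ + b·p₂ ≈ (-0.010, 0.681, -0.732); φ = arcsin(p_z) ≈ -47.04°, λ = atan2(p_y, p_x) ≈ 90.87°.

≈ (47°S, 91°E)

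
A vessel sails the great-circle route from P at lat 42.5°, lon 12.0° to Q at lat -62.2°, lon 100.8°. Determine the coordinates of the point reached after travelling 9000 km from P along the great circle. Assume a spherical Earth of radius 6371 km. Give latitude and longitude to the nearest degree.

≈ lat -29°, lon 53°

Write both endpoints as unit vectors p₁, p₂ with components (cos φ cos λ, cos φ sin λ, sin φ).
The central angle between the endpoints is δ = arccos(p₁·p₂) ≈ 2.202 rad (126.2°). The total great-circle distance is δ·R ≈ 2.202 × 6371 ≈ 14031 km, so the target fraction is f = 9000/14031 ≈ 0.641.
Interpolate at f ≈ 0.641 with slerp weights a = sin((1−f)δ)/sin δ ≈ 0.880, b = sin(fδ)/sin δ ≈ 1.224.
p = a·p₁ + b·p₂ ≈ (0.528, 0.695, -0.488); φ = arcsin(p_z) ≈ -29.20°, λ = atan2(p_y, p_x) ≈ 52.81°.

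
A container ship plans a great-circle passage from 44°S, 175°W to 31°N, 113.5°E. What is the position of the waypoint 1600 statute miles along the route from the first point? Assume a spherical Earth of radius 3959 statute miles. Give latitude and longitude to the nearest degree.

Convert each endpoint to a unit vector on the sphere (x = cos φ cos λ, y = cos φ sin λ, z = sin φ).
The central angle between the endpoints is δ = arccos(p₁·p₂) ≈ 1.734 rad (99.3°). The total great-circle distance is δ·R ≈ 1.734 × 3959 ≈ 6863 mi, so the target fraction is f = 1600/6863 ≈ 0.233.
Interpolate at f ≈ 0.233 with slerp weights a = sin((1−f)δ)/sin δ ≈ 0.984, b = sin(fδ)/sin δ ≈ 0.399.
p = a·p₁ + b·p₂ ≈ (-0.841, 0.252, -0.478); φ = arcsin(p_z) ≈ -28.58°, λ = atan2(p_y, p_x) ≈ 163.35°.

≈ 29°S, 163°E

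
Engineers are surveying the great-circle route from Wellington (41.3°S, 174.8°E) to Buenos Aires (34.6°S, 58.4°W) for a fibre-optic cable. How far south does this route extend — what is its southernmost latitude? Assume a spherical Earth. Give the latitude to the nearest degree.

The great circle lies in the plane with unit normal n̂ = (p₁ × p₂)/|p₁ × p₂|.
Here n̂_z ≈ +0.495; the vertex latitude is φ_max = arccos|n̂_z| ≈ 60.3°.
Check via Clairaut: cos φ_max = |cos φ₁| · sin C = cos(41.3°)·sin(138.8°) ≈ 0.495, again giving ≈ 60.3°.

≈ 60°S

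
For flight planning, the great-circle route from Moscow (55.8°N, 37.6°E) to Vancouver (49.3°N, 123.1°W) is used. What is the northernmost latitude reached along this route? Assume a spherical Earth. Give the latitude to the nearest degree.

≈ 83°N

The great circle lies in the plane with unit normal n̂ = (p₁ × p₂)/|p₁ × p₂|.
Here n̂_z ≈ -0.126; the vertex latitude is φ_max = arccos|n̂_z| ≈ 82.7°.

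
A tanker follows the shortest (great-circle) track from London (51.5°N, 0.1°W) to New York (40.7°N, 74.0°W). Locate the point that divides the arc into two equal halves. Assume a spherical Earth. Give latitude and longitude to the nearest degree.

≈ 52°N, 41°W

Write both endpoints as unit vectors p₁, p₂ with components (cos φ cos λ, cos φ sin λ, sin φ).
The central angle between the endpoints is δ = arccos(p₁·p₂) ≈ 0.875 rad (50.1°).
Interpolate at f = 1/2 with slerp weights a = sin((1−f)δ)/sin δ ≈ 0.552, b = sin(fδ)/sin δ ≈ 0.552.
p = a·p₁ + b·p₂ ≈ (0.459, -0.403, 0.792); φ = arcsin(p_z) ≈ 52.36°, λ = atan2(p_y, p_x) ≈ -41.28°.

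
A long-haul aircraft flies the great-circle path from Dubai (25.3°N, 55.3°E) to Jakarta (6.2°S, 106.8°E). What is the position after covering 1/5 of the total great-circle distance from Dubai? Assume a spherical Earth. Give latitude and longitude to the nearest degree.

Write both endpoints as unit vectors p₁, p₂ with components (cos φ cos λ, cos φ sin λ, sin φ).
The central angle between the endpoints is δ = arccos(p₁·p₂) ≈ 1.032 rad (59.1°).
Interpolate at f = 1/5 with slerp weights a = sin((1−f)δ)/sin δ ≈ 0.856, b = sin(fδ)/sin δ ≈ 0.239.
p = a·p₁ + b·p₂ ≈ (0.372, 0.864, 0.340); φ = arcsin(p_z) ≈ 19.88°, λ = atan2(p_y, p_x) ≈ 66.69°.

≈ 20°N, 67°E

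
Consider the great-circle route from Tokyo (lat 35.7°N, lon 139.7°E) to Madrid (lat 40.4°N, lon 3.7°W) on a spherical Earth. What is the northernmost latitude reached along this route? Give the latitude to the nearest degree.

The great circle lies in the plane with unit normal n̂ = (p₁ × p₂)/|p₁ × p₂|.
Here n̂_z ≈ -0.371; the vertex latitude is φ_max = arccos|n̂_z| ≈ 68.2°.

≈ 68°N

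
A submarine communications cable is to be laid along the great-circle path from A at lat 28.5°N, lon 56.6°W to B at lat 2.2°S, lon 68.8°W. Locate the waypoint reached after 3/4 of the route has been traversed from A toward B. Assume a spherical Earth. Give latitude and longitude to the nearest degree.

≈ lat 6°N, lon 66°W

Write both endpoints as unit vectors p₁, p₂ with components (cos φ cos λ, cos φ sin λ, sin φ).
The central angle between the endpoints is δ = arccos(p₁·p₂) ≈ 0.573 rad (32.9°).
Interpolate at f = 3/4 with slerp weights a = sin((1−f)δ)/sin δ ≈ 0.263, b = sin(fδ)/sin δ ≈ 0.769.
p = a·p₁ + b·p₂ ≈ (0.405, -0.909, 0.096); φ = arcsin(p_z) ≈ 5.52°, λ = atan2(p_y, p_x) ≈ -65.98°.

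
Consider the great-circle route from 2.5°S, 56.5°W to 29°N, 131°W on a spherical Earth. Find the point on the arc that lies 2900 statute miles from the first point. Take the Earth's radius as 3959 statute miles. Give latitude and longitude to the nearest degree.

Write both endpoints as unit vectors p₁, p₂ with components (cos φ cos λ, cos φ sin λ, sin φ).
The central angle between the endpoints is δ = arccos(p₁·p₂) ≈ 1.357 rad (77.7°). The total great-circle distance is δ·R ≈ 1.357 × 3959 ≈ 5372 mi, so the target fraction is f = 2900/5372 ≈ 0.540.
Interpolate at f ≈ 0.540 with slerp weights a = sin((1−f)δ)/sin δ ≈ 0.598, b = sin(fδ)/sin δ ≈ 0.684.
p = a·p₁ + b·p₂ ≈ (-0.063, -0.950, 0.306); φ = arcsin(p_z) ≈ 17.80°, λ = atan2(p_y, p_x) ≈ -93.78°.

≈ 18°N, 94°W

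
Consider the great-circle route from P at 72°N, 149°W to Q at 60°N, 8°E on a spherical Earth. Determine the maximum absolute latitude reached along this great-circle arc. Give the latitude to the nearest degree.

The great circle lies in the plane with unit normal n̂ = (p₁ × p₂)/|p₁ × p₂|.
Here n̂_z ≈ +0.082; the vertex latitude is φ_max = arccos|n̂_z| ≈ 85.3°.
Check via Clairaut: cos φ_max = |cos φ₁| · sin C = cos(72.0°)·sin(15.5°) ≈ 0.082, again giving ≈ 85.3°.

≈ 85°N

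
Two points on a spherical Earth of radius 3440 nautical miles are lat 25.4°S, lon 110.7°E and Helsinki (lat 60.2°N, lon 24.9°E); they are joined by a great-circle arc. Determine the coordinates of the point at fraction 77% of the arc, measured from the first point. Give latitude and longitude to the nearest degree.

Convert each endpoint to a unit vector on the sphere (x = cos φ cos λ, y = cos φ sin λ, z = sin φ).
The central angle between the endpoints is δ = arccos(p₁·p₂) ≈ 1.917 rad (109.8°).
Interpolate at f = 0.77 with slerp weights a = sin((1−f)δ)/sin δ ≈ 0.454, b = sin(fδ)/sin δ ≈ 1.058.
p = a·p₁ + b·p₂ ≈ (0.332, 0.605, 0.724); φ = arcsin(p_z) ≈ 46.37°, λ = atan2(p_y, p_x) ≈ 61.22°.

≈ lat 46°N, lon 61°E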